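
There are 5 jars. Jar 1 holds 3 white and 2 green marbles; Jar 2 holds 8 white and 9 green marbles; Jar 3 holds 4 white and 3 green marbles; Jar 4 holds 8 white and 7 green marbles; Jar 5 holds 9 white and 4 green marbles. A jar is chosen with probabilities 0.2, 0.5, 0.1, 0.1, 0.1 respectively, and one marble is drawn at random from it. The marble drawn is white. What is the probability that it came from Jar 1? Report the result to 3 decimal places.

Posterior probability ≈ 0.224

Tabulate prior·likelihood by source: [1] prior 0.2, lik 0.6, product 0.1200; [2] prior 0.5, lik 0.4706, product 0.2353; [3] prior 0.1, lik 0.5714, product 0.05714; [4] prior 0.1, lik 0.5333, product 0.05333; [5] prior 0.1, lik 0.6923, product 0.06923.
Normalizing constant = 0.53500; the posterior for Jar 1 is its product over the sum, 0.1200/0.53500 = 0.224.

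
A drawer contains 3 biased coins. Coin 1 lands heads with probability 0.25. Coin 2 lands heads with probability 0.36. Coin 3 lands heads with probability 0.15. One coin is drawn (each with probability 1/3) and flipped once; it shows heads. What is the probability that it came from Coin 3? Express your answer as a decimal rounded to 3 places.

Posterior probability ≈ 0.197

P(heads|C1) = 0.25; P(heads|C2) = 0.36; P(heads|C3) = 0.15.
Prior × likelihood for each source: 0.333333·0.25=0.08333, 0.333333·0.36=0.1200, 0.333333·0.15=0.05000. Summing gives P(heads) = 0.25333.
P(Coin 3 | heads) = 0.05000 / 0.25333 = 0.197.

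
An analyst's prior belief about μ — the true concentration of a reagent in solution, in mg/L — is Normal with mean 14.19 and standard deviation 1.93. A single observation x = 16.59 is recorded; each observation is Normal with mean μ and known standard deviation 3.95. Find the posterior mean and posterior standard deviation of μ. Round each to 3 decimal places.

Prior precision 1/τ₀² = 1/1.93² = 0.268464; data precision n/σ² = 1/3.95² = 0.0640923.
Posterior precision = 0.268464 + 0.0640923 = 0.332556, giving posterior SD = 1/√0.332556 = 1.734.
Posterior mean = (0.268464·14.19 + 0.0640923·16.59) / 0.332556 = 14.653.

Posterior mean ≈ 14.653; posterior SD ≈ 1.734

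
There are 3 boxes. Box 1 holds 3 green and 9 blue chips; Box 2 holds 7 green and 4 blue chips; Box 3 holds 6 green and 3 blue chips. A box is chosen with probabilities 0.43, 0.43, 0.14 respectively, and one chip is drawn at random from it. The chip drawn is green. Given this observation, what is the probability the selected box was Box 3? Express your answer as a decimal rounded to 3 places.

Posterior probability ≈ 0.197

Tabulate prior·likelihood by source: [1] prior 0.43, lik 0.25, product 0.1075; [2] prior 0.43, lik 0.6364, product 0.2736; [3] prior 0.14, lik 0.6667, product 0.09333.
Normalizing constant = 0.47447; the posterior for Box 3 is its product over the sum, 0.09333/0.47447 = 0.197.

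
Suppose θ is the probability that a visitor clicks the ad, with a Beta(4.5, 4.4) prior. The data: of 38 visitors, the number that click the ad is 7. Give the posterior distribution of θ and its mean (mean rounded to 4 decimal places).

Posterior: Beta(11.5, 35.4); mean ≈ 0.2452

Observing 7 successes and 31 failures updates Beta(4.5, 4.4) by adding the success and failure counts to the two shape parameters: α = 4.5+7 = 11.5, β = 4.4+31 = 35.4.
E[θ | data] = 11.5/(11.5+35.4) = 0.2452.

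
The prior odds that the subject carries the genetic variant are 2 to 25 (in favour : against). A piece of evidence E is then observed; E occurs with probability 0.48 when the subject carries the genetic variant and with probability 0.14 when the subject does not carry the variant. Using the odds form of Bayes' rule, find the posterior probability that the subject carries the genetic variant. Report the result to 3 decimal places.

Posterior probability ≈ 0.215

Prior odds = 2/25 = 0.080000. In log-odds, ln(0.080000) = -2.5257.
Add log likelihood ratio: ln(3.4286) = 1.2321.
Posterior log-odds = -1.2936, so posterior odds = exp(-1.2936) = 0.27429. Converting, P(H|E) = 0.27429/1.2743 = 0.215.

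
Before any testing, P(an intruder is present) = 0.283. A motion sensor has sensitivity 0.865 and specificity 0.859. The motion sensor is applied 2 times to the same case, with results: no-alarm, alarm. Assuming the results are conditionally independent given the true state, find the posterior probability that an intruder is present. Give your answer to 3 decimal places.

With H the event that an intruder is present, the joint likelihood of the observed sequence is P(data|H) = 0.135·0.865 = 0.11678 and P(data|¬H) = 0.859·0.141 = 0.12112.
Bayes: P(H|data) = 0.283·0.11678 / (0.283·0.11678 + 0.717·0.12112) = 0.033047/0.11989 = 0.2756.

Posterior P(H) ≈ 0.276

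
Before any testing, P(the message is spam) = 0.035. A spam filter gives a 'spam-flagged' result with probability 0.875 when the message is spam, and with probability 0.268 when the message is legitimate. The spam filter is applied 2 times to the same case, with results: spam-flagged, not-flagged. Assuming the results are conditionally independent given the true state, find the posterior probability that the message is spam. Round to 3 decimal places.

Posterior P(H) ≈ 0.020

With H the event that the message is spam, the joint likelihood of the observed sequence is P(data|H) = 0.875·0.125 = 0.10938 and P(data|¬H) = 0.268·0.732 = 0.19618.
Bayes: P(H|data) = 0.035·0.10938 / (0.035·0.10938 + 0.965·0.19618) = 0.0038281/0.19314 = 0.0198.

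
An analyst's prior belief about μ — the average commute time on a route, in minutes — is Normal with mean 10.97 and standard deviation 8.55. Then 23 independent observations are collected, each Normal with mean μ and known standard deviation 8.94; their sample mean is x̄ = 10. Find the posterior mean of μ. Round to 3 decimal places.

With known σ, the Normal prior is conjugate. Weight on the data is w = (n/σ²)/(n/σ² + 1/τ₀²) = 0.287775/(0.287775+0.0136794) = 0.95462.
Posterior mean = w·x̄ + (1−w)·μ₀ = 0.95462·10 + 0.045378·10.97 = 10.044.

Posterior mean ≈ 10.044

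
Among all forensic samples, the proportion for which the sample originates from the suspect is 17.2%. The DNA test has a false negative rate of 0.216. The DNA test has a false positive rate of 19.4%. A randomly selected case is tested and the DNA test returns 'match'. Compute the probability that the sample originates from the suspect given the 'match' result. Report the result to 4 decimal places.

P(H | E) ≈ 0.4564

Write H for 'the sample originates from the suspect'. Prior odds H:¬H = 0.172/0.828 = 0.20773. For the 'match' outcome, the likelihood ratio is 0.784/0.194 = 4.0412.
Posterior odds = 0.20773 × 4.0412 = 0.83948, so P(H|E) = 0.83948/(1+0.83948) = 0.4564.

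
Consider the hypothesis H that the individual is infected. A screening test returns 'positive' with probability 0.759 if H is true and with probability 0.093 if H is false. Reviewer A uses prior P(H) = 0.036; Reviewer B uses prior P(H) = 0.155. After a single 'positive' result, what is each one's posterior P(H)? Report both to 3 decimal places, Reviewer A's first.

Reviewer A: 0.234; Reviewer B: 0.600

P('+'|H) = 0.759, P('+'|¬H) = 0.093.
Reviewer A: numerator 0.759·0.036 = 0.027324; evidence = 0.027324+0.093·0.964 = 0.11698; posterior = 0.234.
Reviewer B: numerator 0.759·0.155 = 0.11764; evidence = 0.11764+0.093·0.845 = 0.19623; posterior = 0.600.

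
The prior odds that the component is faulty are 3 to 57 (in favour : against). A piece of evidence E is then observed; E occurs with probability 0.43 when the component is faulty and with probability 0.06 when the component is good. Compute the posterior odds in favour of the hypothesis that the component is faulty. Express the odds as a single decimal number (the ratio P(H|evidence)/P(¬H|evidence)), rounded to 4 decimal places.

Posterior odds ≈ 0.3772

Prior odds = 3/57 = 0.052632. In log-odds, ln(0.052632) = -2.9444.
Add log likelihood ratio: ln(7.1667) = 1.9694.
Posterior log-odds = -0.97500, so posterior odds = exp(-0.97500) = 0.37719.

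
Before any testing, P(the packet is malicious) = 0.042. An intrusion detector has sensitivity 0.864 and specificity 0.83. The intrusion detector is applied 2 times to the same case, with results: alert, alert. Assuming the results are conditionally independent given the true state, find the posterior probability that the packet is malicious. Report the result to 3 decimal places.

Let H be the event that the packet is malicious; start with P(H) = 0.042. P('alert'|H) = 0.864, P('alert'|¬H) = 0.17.
Update on result 1 ('alert'): P(H) ← 0.864·0.0420 / (0.864·0.0420 + 0.17·0.9580) = 0.036288/0.19915 = 0.1822.
Update on result 2 ('alert'): P(H) ← 0.864·0.1822 / (0.864·0.1822 + 0.17·0.8178) = 0.15743/0.29646 = 0.5311.

Posterior P(H) ≈ 0.531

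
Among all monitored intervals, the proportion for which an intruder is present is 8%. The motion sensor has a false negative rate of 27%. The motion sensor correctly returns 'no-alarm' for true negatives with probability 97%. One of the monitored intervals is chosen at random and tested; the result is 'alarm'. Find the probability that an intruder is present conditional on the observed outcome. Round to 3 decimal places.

P(H | E) ≈ 0.679

Write H for 'an intruder is present'. Prior odds H:¬H = 0.08/0.92 = 0.086957. For the 'alarm' outcome, the likelihood ratio is 0.73/0.03 = 24.333.
Posterior odds = 0.086957 × 24.333 = 2.1159, so P(H|E) = 2.1159/(1+2.1159) = 0.679.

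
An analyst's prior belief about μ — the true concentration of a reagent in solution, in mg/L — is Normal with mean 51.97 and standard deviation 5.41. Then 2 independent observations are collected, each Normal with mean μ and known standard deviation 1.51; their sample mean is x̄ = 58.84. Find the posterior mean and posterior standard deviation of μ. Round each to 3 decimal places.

Posterior mean ≈ 58.582; posterior SD ≈ 1.048

With known σ, the Normal prior is conjugate. Weight on the data is w = (n/σ²)/(n/σ² + 1/τ₀²) = 0.877155/(0.877155+0.0341669) = 0.96251.
Posterior mean = w·x̄ + (1−w)·μ₀ = 0.96251·58.84 + 0.037492·51.97 = 58.582. Posterior variance = 1/(0.877155+0.0341669) = 1.09731, so SD = 1.048.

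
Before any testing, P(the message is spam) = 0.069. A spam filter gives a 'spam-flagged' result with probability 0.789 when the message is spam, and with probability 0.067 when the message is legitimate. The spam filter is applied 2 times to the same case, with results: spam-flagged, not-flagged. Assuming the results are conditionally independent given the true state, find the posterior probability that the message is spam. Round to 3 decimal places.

Let H be the event that the message is spam; start with P(H) = 0.069. P('spam-flagged'|H) = 0.789, P('spam-flagged'|¬H) = 0.067.
Update on result 1 ('spam-flagged'): P(H) ← 0.789·0.0690 / (0.789·0.0690 + 0.067·0.9310) = 0.054441/0.11682 = 0.4660.
Update on result 2 ('not-flagged'): P(H) ← 0.211·0.4660 / (0.211·0.4660 + 0.933·0.5340) = 0.098333/0.59652 = 0.1648.

Posterior P(H) ≈ 0.165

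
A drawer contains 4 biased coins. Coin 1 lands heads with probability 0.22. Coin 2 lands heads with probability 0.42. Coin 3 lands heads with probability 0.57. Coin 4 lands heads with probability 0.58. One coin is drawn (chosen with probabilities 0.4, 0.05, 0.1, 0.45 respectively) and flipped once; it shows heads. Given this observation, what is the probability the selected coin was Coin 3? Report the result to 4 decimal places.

Tabulate prior·likelihood by source: [1] prior 0.4, lik 0.22, product 0.08800; [2] prior 0.05, lik 0.42, product 0.02100; [3] prior 0.1, lik 0.57, product 0.05700; [4] prior 0.45, lik 0.58, product 0.2610.
Normalizing constant = 0.42700; the posterior for Coin 3 is its product over the sum, 0.05700/0.42700 = 0.1335.

Posterior probability ≈ 0.1335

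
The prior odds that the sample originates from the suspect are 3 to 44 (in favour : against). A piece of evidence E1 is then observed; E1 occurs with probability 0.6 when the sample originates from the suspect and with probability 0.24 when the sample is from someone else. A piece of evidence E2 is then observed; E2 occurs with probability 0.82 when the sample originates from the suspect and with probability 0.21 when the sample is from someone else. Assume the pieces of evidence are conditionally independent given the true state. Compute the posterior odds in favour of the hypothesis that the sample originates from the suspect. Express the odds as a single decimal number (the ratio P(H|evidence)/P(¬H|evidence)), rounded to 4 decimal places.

Prior odds = 3/44 = 0.068182. In log-odds, ln(0.068182) = -2.6856.
Add log likelihood ratios: ln(2.5000) + ln(3.9048) = 2.2785.
Posterior log-odds = -0.40709, so posterior odds = exp(-0.40709) = 0.66558.

Posterior odds ≈ 0.6656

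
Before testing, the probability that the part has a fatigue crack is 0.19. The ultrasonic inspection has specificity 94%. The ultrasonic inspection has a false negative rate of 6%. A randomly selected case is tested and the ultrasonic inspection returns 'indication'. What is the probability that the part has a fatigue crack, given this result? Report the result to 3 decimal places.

Let H be the event that the part has a fatigue crack. P(H) = 0.19, so P(¬H) = 0.81. With E the 'indication' result, P(E|H) = 0.94 and P(E|¬H) = 0.06.
P(E) = 0.94·0.19 + 0.06·0.81 = 0.17860 + 0.048600 = 0.22720.
By Bayes' theorem, P(H|E) = 0.17860 / 0.22720 = 0.786.

P(H | E) ≈ 0.786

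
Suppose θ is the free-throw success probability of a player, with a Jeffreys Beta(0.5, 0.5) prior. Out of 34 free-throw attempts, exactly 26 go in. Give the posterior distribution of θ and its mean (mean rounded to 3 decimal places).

The binomial likelihood is conjugate to the Beta prior: with 26 successes and 8 failures, the posterior is Beta(0.5+26, 0.5+8) = Beta(26.5, 8.5).
E[θ | data] = 26.5/(26.5+8.5) = 0.757.

Posterior: Beta(26.5, 8.5); mean ≈ 0.757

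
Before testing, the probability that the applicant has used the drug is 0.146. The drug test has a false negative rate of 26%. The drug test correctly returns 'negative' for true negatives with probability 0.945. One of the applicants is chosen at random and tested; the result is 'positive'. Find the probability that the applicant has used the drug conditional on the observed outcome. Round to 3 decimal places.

Write H for 'the applicant has used the drug'. Prior odds H:¬H = 0.146/0.854 = 0.17096. For the 'positive' outcome, the likelihood ratio is 0.74/0.055 = 13.455.
Posterior odds = 0.17096 × 13.455 = 2.3002, so P(H|E) = 2.3002/(1+2.3002) = 0.697.

P(H | E) ≈ 0.697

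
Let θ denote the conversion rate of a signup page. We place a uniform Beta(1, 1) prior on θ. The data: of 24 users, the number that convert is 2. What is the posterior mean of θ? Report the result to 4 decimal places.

Posterior mean ≈ 0.1154

The binomial likelihood is conjugate to the Beta prior: with 2 successes and 22 failures, the posterior is Beta(1+2, 1+22) = Beta(3, 23).
E[θ | data] = 3/(3+23) = 0.1154.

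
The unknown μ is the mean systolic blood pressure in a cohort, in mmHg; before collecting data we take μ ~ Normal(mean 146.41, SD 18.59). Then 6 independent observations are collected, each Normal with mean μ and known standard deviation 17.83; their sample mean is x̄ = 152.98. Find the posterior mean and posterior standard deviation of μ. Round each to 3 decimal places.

Prior precision 1/τ₀² = 1/18.59² = 0.00289362; data precision n/σ² = 6/17.83² = 0.0188733.
Posterior precision = 0.00289362 + 0.0188733 = 0.0217669, giving posterior SD = 1/√0.0217669 = 6.778.
Posterior mean = (0.00289362·146.41 + 0.0188733·152.98) / 0.0217669 = 152.107.

Posterior mean ≈ 152.107; posterior SD ≈ 6.778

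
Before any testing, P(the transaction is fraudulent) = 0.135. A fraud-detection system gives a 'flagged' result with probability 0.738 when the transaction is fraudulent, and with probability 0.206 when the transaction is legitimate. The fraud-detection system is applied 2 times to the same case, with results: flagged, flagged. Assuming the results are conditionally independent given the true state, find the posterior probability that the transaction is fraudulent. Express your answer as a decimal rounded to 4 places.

Posterior P(H) ≈ 0.6670

Let H be the event that the transaction is fraudulent; start with P(H) = 0.135. P('flagged'|H) = 0.738, P('flagged'|¬H) = 0.206.
Update on result 1 ('flagged'): P(H) ← 0.738·0.1350 / (0.738·0.1350 + 0.206·0.8650) = 0.099630/0.27782 = 0.3586.
Update on result 2 ('flagged'): P(H) ← 0.738·0.3586 / (0.738·0.3586 + 0.206·0.6414) = 0.26466/0.39678 = 0.6670.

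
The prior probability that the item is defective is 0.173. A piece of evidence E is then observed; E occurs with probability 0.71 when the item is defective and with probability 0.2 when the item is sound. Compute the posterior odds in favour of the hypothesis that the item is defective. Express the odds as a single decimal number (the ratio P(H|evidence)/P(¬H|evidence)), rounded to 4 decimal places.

Prior odds = 0.173/(1−0.173) = 0.20919. In log-odds, ln(0.20919) = -1.5645.
Add log likelihood ratio: ln(3.5500) = 1.2669.
Posterior log-odds = -0.29757, so posterior odds = exp(-0.29757) = 0.74262.

Posterior odds ≈ 0.7426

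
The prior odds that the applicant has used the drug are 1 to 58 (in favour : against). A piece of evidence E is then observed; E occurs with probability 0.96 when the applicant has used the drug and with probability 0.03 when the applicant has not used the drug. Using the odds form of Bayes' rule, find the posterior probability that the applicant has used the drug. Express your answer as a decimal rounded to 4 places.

Prior odds = 1/58 = 0.017241.
Likelihood ratio for E = 0.96/0.03 = 32.000.
Posterior odds = prior odds × LR = 0.55172.
Posterior probability = odds/(1+odds) = 0.55172/1.5517 = 0.3556.

Posterior probability ≈ 0.3556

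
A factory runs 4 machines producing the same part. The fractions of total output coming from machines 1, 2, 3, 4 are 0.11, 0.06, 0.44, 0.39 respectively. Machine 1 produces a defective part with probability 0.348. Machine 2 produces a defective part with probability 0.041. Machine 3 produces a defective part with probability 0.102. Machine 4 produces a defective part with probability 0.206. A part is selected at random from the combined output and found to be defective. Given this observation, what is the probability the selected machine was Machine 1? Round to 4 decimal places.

P(defective|M1) = 0.348; P(defective|M2) = 0.041; P(defective|M3) = 0.102; P(defective|M4) = 0.206.
Prior × likelihood for each source: 0.11·0.348=0.03828, 0.06·0.041=0.002460, 0.44·0.102=0.04488, 0.39·0.206=0.08034. Summing gives P(defective) = 0.16596.
P(Machine 1 | defective) = 0.03828 / 0.16596 = 0.2307.

Posterior probability ≈ 0.2307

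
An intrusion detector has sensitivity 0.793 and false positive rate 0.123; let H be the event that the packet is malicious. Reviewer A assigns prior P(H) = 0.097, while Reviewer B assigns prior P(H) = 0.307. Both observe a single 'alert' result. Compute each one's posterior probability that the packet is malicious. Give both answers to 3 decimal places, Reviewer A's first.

P('+'|H) = 0.793, P('+'|¬H) = 0.123.
Reviewer A: numerator 0.793·0.097 = 0.076921; evidence = 0.076921+0.123·0.903 = 0.18799; posterior = 0.409.
Reviewer B: numerator 0.793·0.307 = 0.24345; evidence = 0.24345+0.123·0.693 = 0.32869; posterior = 0.741.

Reviewer A: 0.409; Reviewer B: 0.741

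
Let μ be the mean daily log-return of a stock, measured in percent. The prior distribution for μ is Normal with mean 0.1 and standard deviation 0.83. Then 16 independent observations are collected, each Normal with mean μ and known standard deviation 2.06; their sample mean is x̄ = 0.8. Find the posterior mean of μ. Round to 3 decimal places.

With known σ, the Normal prior is conjugate. Weight on the data is w = (n/σ²)/(n/σ² + 1/τ₀²) = 3.77038/(3.77038+1.45159) = 0.72202.
Posterior mean = w·x̄ + (1−w)·μ₀ = 0.72202·0.8 + 0.27798·0.1 = 0.605.

Posterior mean ≈ 0.605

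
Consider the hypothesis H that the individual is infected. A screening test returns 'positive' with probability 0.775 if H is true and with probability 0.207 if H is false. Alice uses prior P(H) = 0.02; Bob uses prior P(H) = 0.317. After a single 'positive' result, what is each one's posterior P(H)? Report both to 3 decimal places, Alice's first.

Alice: 0.071; Bob: 0.635

The likelihood ratio for a 'positive' result is 0.775/0.207 = 3.7440.
Alice: prior odds 0.02/0.98 = 0.020408; posterior odds 0.076407; posterior probability 0.071.
Bob: prior odds 0.317/0.683 = 0.46413; posterior odds 1.7377; posterior probability 0.635.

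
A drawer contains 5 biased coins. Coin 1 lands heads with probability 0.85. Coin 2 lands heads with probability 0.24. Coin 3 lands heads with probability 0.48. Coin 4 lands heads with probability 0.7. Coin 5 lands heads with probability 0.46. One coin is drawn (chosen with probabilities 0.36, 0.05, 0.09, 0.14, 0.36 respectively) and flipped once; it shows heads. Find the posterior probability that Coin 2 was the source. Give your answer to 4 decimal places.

Posterior probability ≈ 0.0192

Tabulate prior·likelihood by source: [1] prior 0.36, lik 0.85, product 0.3060; [2] prior 0.05, lik 0.24, product 0.01200; [3] prior 0.09, lik 0.48, product 0.04320; [4] prior 0.14, lik 0.7, product 0.09800; [5] prior 0.36, lik 0.46, product 0.1656.
Normalizing constant = 0.62480; the posterior for Coin 2 is its product over the sum, 0.01200/0.62480 = 0.0192.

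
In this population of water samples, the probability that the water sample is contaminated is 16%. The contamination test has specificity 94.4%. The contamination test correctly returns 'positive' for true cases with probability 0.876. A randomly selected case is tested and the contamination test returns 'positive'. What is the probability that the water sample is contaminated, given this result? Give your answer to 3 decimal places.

P(H | E) ≈ 0.749

Write H for 'the water sample is contaminated'. Prior odds H:¬H = 0.16/0.84 = 0.19048. For the 'positive' outcome, the likelihood ratio is 0.876/0.056 = 15.643.
Posterior odds = 0.19048 × 15.643 = 2.9796, so P(H|E) = 2.9796/(1+2.9796) = 0.749.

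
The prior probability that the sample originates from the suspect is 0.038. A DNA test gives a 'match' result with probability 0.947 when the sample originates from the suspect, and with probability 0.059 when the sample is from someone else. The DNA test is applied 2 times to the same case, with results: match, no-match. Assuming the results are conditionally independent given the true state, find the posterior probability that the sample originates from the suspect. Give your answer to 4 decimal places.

Posterior P(H) ≈ 0.0345

Let H be the event that the sample originates from the suspect; start with P(H) = 0.038. P('match'|H) = 0.947, P('match'|¬H) = 0.059.
Update on result 1 ('match'): P(H) ← 0.947·0.0380 / (0.947·0.0380 + 0.059·0.9620) = 0.035986/0.092744 = 0.3880.
Update on result 2 ('no-match'): P(H) ← 0.053·0.3880 / (0.053·0.3880 + 0.941·0.6120) = 0.020565/0.59644 = 0.0345.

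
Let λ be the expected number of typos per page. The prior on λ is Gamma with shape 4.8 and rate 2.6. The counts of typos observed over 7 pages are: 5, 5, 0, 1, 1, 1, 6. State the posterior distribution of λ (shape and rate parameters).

Posterior: Gamma(shape=23.8, rate=9.6)

The Poisson likelihood adds the total count to the shape and the number of exposure periods to the rate. Here ∑xᵢ = 19 and n = 7, so shape 4.8→23.8 and rate 2.6→9.6.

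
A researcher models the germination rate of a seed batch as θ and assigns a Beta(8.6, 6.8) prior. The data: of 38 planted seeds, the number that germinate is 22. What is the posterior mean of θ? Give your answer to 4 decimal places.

The binomial likelihood is conjugate to the Beta prior: with 22 successes and 16 failures, the posterior is Beta(8.6+22, 6.8+16) = Beta(30.6, 22.8).
Posterior mean = α/(α+β) = 30.6/53.4 = 0.5730.

Posterior mean ≈ 0.5730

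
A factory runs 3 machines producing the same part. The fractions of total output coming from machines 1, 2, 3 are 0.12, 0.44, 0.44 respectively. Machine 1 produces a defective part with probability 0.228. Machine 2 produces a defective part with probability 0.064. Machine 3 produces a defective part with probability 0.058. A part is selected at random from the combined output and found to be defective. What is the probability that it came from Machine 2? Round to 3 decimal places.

Tabulate prior·likelihood by source: [1] prior 0.12, lik 0.228, product 0.02736; [2] prior 0.44, lik 0.064, product 0.02816; [3] prior 0.44, lik 0.058, product 0.02552.
Normalizing constant = 0.081040; the posterior for Machine 2 is its product over the sum, 0.02816/0.081040 = 0.347.

Posterior probability ≈ 0.347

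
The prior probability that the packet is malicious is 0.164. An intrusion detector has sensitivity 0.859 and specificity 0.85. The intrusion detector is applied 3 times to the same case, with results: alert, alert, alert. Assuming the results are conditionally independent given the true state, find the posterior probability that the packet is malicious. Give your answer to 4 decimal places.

Posterior P(H) ≈ 0.9736

Let H be the event that the packet is malicious; start with P(H) = 0.164. P('alert'|H) = 0.859, P('alert'|¬H) = 0.15.
Update on result 1 ('alert'): P(H) ← 0.859·0.1640 / (0.859·0.1640 + 0.15·0.8360) = 0.14088/0.26628 = 0.5291.
Update on result 2 ('alert'): P(H) ← 0.859·0.5291 / (0.859·0.5291 + 0.15·0.4709) = 0.45446/0.52510 = 0.8655.
Update on result 3 ('alert'): P(H) ← 0.859·0.8655 / (0.859·0.8655 + 0.15·0.1345) = 0.74344/0.76362 = 0.9736.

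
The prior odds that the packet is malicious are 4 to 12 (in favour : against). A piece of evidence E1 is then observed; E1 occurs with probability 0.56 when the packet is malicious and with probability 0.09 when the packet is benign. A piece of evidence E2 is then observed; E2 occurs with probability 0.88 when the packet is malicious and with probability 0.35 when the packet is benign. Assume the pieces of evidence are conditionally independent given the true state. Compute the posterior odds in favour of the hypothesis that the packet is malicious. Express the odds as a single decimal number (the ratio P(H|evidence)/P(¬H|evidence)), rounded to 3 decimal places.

Posterior odds ≈ 5.215

Prior odds = 4/12 = 0.33333. In log-odds, ln(0.33333) = -1.0986.
Add log likelihood ratios: ln(6.2222) + ln(2.5143) = 2.7501.
Posterior log-odds = 1.6515, so posterior odds = exp(1.6515) = 5.2148.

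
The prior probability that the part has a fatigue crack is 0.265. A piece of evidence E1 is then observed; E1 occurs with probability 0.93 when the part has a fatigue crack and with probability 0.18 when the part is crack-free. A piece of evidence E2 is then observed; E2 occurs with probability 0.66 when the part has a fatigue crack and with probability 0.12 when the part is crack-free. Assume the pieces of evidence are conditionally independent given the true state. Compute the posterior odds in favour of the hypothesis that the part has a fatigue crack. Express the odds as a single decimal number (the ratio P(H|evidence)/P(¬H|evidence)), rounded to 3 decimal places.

Posterior odds ≈ 10.245

Prior odds = 0.265/(1−0.265) = 0.36054.
Likelihood ratio for E1 = 0.93/0.18 = 5.1667.
Likelihood ratio for E2 = 0.66/0.12 = 5.5000.
Posterior odds = prior odds × LR₁ × LR₂ = 10.245.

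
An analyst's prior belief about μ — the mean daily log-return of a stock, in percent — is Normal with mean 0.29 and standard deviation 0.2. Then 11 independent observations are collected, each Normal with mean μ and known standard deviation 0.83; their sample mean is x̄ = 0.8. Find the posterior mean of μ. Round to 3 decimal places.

Prior precision 1/τ₀² = 1/0.2² = 25.0000; data precision n/σ² = 11/0.83² = 15.9675.
Posterior precision = 25.0000 + 15.9675 = 40.9675.
Posterior mean = (25.0000·0.29 + 15.9675·0.8) / 40.9675 = 0.489.

Posterior mean ≈ 0.489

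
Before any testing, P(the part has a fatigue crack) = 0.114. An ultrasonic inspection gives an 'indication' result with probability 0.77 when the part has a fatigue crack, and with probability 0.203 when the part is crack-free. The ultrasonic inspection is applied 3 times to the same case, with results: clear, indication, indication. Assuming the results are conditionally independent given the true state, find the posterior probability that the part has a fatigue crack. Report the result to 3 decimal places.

Posterior P(H) ≈ 0.348

With H the event that the part has a fatigue crack, the joint likelihood of the observed sequence is P(data|H) = 0.23·0.77·0.77 = 0.13637 and P(data|¬H) = 0.797·0.203·0.203 = 0.032844.
Bayes: P(H|data) = 0.114·0.13637 / (0.114·0.13637 + 0.886·0.032844) = 0.015546/0.044645 = 0.3482.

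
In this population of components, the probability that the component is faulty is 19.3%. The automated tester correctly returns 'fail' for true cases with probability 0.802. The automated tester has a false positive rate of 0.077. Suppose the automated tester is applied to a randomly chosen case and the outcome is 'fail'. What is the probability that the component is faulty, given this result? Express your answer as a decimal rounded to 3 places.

Let H be the event that the component is faulty. P(H) = 0.193, so P(¬H) = 0.807. With E the 'fail' result, P(E|H) = 0.802 and P(E|¬H) = 0.077.
P(E) = 0.802·0.193 + 0.077·0.807 = 0.15479 + 0.062139 = 0.21693.
By Bayes' theorem, P(H|E) = 0.15479 / 0.21693 = 0.714.

P(H | E) ≈ 0.714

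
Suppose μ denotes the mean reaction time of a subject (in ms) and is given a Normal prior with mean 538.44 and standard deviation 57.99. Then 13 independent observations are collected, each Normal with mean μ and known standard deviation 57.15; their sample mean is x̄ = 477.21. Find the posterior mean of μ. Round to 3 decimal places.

Prior precision 1/τ₀² = 1/57.99² = 0.00029737; data precision n/σ² = 13/57.15² = 0.00398025.
Posterior precision = 0.00029737 + 0.00398025 = 0.00427762.
Posterior mean = (0.00029737·538.44 + 0.00398025·477.21) / 0.00427762 = 481.467.

Posterior mean ≈ 481.467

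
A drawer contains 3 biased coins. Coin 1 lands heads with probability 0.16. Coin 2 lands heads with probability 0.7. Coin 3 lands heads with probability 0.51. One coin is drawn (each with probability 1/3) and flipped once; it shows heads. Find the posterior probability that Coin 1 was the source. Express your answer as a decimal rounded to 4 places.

Posterior probability ≈ 0.1168

P(heads|C1) = 0.16; P(heads|C2) = 0.7; P(heads|C3) = 0.51.
Prior × likelihood for each source: 0.333333·0.16=0.05333, 0.333333·0.7=0.2333, 0.333333·0.51=0.1700. Summing gives P(heads) = 0.45667.
P(Coin 1 | heads) = 0.05333 / 0.45667 = 0.1168.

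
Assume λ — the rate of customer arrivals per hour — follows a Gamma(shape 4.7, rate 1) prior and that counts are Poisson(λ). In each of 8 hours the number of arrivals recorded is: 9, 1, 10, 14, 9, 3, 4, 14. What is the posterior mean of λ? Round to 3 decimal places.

The Poisson likelihood adds the total count to the shape and the number of exposure periods to the rate. Here ∑xᵢ = 64 and n = 8, so shape 4.7→68.7 and rate 1→9.
E[λ | data] = 68.7/9 = 7.633.

Posterior mean ≈ 7.633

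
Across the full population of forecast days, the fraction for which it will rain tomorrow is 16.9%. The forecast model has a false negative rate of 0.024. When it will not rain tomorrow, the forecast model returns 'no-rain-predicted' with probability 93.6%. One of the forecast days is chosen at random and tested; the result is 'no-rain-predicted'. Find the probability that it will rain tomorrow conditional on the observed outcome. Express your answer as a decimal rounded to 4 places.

Write H for 'it will rain tomorrow'. Prior odds H:¬H = 0.169/0.831 = 0.20337. For the 'no-rain-predicted' outcome, the likelihood ratio is 0.024/0.936 = 0.025641.
Posterior odds = 0.20337 × 0.025641 = 0.0052146, so P(H|E) = 0.0052146/(1+0.0052146) = 0.0052.

P(H | E) ≈ 0.0052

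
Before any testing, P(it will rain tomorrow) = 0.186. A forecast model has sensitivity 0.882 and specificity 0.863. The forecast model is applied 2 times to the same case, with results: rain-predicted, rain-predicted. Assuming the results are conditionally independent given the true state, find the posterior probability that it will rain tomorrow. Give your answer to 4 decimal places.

With H the event that it will rain tomorrow, the joint likelihood of the observed sequence is P(data|H) = 0.882·0.882 = 0.77792 and P(data|¬H) = 0.137·0.137 = 0.018769.
Bayes: P(H|data) = 0.186·0.77792 / (0.186·0.77792 + 0.814·0.018769) = 0.14469/0.15997 = 0.9045.

Posterior P(H) ≈ 0.9045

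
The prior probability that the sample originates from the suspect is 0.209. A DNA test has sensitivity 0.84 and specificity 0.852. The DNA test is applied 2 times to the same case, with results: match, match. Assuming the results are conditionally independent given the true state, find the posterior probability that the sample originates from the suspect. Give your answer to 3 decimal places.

With H the event that the sample originates from the suspect, the joint likelihood of the observed sequence is P(data|H) = 0.84·0.84 = 0.70560 and P(data|¬H) = 0.148·0.148 = 0.021904.
Bayes: P(H|data) = 0.209·0.70560 / (0.209·0.70560 + 0.791·0.021904) = 0.14747/0.16480 = 0.8949.

Posterior P(H) ≈ 0.895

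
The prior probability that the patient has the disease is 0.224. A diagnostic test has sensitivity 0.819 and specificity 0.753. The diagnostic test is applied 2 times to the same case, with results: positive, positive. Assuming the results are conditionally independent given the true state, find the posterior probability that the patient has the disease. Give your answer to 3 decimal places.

Posterior P(H) ≈ 0.760

With H the event that the patient has the disease, the joint likelihood of the observed sequence is P(data|H) = 0.819·0.819 = 0.67076 and P(data|¬H) = 0.247·0.247 = 0.061009.
Bayes: P(H|data) = 0.224·0.67076 / (0.224·0.67076 + 0.776·0.061009) = 0.15025/0.19759 = 0.7604.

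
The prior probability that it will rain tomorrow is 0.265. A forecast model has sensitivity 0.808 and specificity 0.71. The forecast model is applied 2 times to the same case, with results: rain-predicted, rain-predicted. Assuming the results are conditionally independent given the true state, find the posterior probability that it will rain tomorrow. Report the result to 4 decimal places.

Let H be the event that it will rain tomorrow; start with P(H) = 0.265. P('rain-predicted'|H) = 0.808, P('rain-predicted'|¬H) = 0.29.
Update on result 1 ('rain-predicted'): P(H) ← 0.808·0.2650 / (0.808·0.2650 + 0.29·0.7350) = 0.21412/0.42727 = 0.5011.
Update on result 2 ('rain-predicted'): P(H) ← 0.808·0.5011 / (0.808·0.5011 + 0.29·0.4989) = 0.40492/0.54959 = 0.7368.

Posterior P(H) ≈ 0.7368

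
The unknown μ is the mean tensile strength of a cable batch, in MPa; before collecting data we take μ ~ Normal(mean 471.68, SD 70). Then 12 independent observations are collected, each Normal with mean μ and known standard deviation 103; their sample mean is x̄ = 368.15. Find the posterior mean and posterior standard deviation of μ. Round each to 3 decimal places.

With known σ, the Normal prior is conjugate. Weight on the data is w = (n/σ²)/(n/σ² + 1/τ₀²) = 0.00113112/(0.00113112+0.00020408) = 0.84715.
Posterior mean = w·x̄ + (1−w)·μ₀ = 0.84715·368.15 + 0.15285·471.68 = 383.974. Posterior variance = 1/(0.00113112+0.00020408) = 748.953, so SD = 27.367.

Posterior mean ≈ 383.974; posterior SD ≈ 27.367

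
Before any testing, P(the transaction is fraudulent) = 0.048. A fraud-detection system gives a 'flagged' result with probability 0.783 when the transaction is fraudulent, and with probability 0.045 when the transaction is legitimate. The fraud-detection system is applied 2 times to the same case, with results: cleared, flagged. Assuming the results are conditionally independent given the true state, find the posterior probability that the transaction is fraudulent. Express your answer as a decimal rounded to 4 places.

With H the event that the transaction is fraudulent, the joint likelihood of the observed sequence is P(data|H) = 0.217·0.783 = 0.16991 and P(data|¬H) = 0.955·0.045 = 0.042975.
Bayes: P(H|data) = 0.048·0.16991 / (0.048·0.16991 + 0.952·0.042975) = 0.0081557/0.049068 = 0.1662.

Posterior P(H) ≈ 0.1662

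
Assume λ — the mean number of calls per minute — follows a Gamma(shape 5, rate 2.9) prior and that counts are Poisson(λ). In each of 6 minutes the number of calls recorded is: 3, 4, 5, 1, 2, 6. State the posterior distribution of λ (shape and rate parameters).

Posterior: Gamma(shape=26, rate=8.9)

Total count ∑xᵢ = 21 over n = 6 minutes.
Gamma is conjugate to the Poisson likelihood: posterior is Gamma(shape = 5+21 = 26, rate = 2.9+6 = 8.9).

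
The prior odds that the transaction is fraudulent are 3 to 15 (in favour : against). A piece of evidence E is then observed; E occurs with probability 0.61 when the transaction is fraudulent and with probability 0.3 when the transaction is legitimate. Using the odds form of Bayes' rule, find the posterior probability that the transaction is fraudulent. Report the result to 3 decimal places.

Posterior probability ≈ 0.289

Prior odds = 3/15 = 0.20000.
Likelihood ratio for E = 0.61/0.3 = 2.0333.
Posterior odds = prior odds × LR = 0.40667.
Posterior probability = odds/(1+odds) = 0.40667/1.4067 = 0.289.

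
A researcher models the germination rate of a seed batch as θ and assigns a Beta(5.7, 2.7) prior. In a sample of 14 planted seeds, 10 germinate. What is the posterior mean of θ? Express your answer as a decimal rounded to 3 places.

Observing 10 successes and 4 failures updates Beta(5.7, 2.7) by adding the success and failure counts to the two shape parameters: α = 5.7+10 = 15.7, β = 2.7+4 = 6.7.
Posterior mean = α/(α+β) = 15.7/22.4 = 0.701.

Posterior mean ≈ 0.701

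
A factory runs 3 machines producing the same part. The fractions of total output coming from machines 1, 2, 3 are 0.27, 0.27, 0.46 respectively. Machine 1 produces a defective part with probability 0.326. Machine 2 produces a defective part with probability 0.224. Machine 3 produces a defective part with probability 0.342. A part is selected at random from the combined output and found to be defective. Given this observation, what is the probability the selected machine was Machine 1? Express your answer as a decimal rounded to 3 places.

Posterior probability ≈ 0.288

Tabulate prior·likelihood by source: [1] prior 0.27, lik 0.326, product 0.08802; [2] prior 0.27, lik 0.224, product 0.06048; [3] prior 0.46, lik 0.342, product 0.1573.
Normalizing constant = 0.30582; the posterior for Machine 1 is its product over the sum, 0.08802/0.30582 = 0.288.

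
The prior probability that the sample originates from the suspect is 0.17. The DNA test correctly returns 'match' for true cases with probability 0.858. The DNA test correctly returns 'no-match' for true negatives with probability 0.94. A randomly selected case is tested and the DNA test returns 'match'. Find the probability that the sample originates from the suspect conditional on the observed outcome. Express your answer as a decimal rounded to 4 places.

P(H | E) ≈ 0.7455

Let H be the event that the sample originates from the suspect. P(H) = 0.17, so P(¬H) = 0.83. With E the 'match' result, P(E|H) = 0.858 and P(E|¬H) = 0.06.
P(E) = 0.858·0.17 + 0.06·0.83 = 0.14586 + 0.049800 = 0.19566.
By Bayes' theorem, P(H|E) = 0.14586 / 0.19566 = 0.7455.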